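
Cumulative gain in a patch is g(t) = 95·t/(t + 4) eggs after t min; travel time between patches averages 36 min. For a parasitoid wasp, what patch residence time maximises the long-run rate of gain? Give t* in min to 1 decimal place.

12.0 min

By the marginal value theorem, leave when the instantaneous gain rate g'(t) equals the habitat-wide average g(t)/(T + t).
g'(t) = 95·4/(t + 4)². Setting 95·4/(t+4)² = 95t/[(t+4)(36+t)] gives 4(36+t) = t(t+4), so t² = 4×36 = 144.
t* = √144 = 12 min.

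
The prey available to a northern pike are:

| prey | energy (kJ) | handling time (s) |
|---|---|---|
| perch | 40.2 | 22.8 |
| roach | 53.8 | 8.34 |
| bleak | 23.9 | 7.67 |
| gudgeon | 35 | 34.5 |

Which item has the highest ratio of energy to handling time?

roach

In descending order of E/h:
roach: 53.8/8.34 = 6.45 kJ/s
bleak: 23.9/7.67 = 3.12 kJ/s
perch: 40.2/22.8 = 1.76 kJ/s
gudgeon: 35/34.5 = 1.01 kJ/s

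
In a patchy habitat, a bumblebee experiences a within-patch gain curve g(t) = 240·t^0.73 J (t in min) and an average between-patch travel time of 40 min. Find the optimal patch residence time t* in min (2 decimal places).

108.15 min

Maximise g(t)/(T+t): set derivative to zero → g'(t)(T+t) = g(t).
g'(t) = 0.73·240·t^-0.27. Setting 0.73·240·t^-0.27 = 240·t^0.73/(40+t) gives 0.73(40+t) = t, so 0.27·t = 0.73×40.
t* = 0.73×40/0.27 = 108.1 min.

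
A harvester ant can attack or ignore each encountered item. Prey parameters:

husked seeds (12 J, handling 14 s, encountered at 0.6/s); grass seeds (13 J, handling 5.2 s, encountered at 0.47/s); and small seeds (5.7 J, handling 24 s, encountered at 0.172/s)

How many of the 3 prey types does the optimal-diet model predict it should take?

1

Profitabilities (E/h, J/s): grass seeds 2.5, husked seeds 0.857, small seeds 0.238. Add prey in this order while the next type's profitability exceeds the intake rate on those already taken.
Rate on top 1: 1.774. husked seeds: 0.857 < 1.774 → exclude; stop.
Optimal diet: grass seeds — 1 of 3 types.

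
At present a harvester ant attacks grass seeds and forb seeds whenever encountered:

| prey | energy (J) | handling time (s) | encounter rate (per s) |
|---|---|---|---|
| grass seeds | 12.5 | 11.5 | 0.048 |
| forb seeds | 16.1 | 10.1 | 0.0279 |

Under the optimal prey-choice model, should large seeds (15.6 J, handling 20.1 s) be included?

Yes

Current rate: (0.048×12.5 + 0.0279×16.1)/(1 + 0.048×11.5 + 0.0279×10.1) = 0.5721 J/s.
Profitability of large seeds: 15.6/20.1 = 0.7761 J/s.
0.7761 > 0.5721, so adding large seeds raises the average — include it.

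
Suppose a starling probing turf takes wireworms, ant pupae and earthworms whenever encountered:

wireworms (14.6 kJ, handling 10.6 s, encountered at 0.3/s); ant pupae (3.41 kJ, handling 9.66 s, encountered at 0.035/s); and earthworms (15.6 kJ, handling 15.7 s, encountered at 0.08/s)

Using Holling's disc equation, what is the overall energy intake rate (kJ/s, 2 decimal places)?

R = Σλ_iE_i / (1 + Σλ_ih_i)
Numerator: 0.3×14.6 + 0.035×3.41 + 0.08×15.6 = 5.747
Denominator: 1 + 0.3×10.6 + 0.035×9.66 + 0.08×15.7 = 5.774
R = 5.747/5.774 = 0.9954 kJ/s

1.00 kJ/s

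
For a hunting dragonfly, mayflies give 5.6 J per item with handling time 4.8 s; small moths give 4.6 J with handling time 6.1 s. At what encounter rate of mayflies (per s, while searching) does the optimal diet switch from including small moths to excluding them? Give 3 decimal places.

Drop small moths once their profitability E₂/h₂ falls below the rate achievable on mayflies alone: E₂/h₂ = λE₁/(1 + λh₁).
Solve for λ: λE₁h₂ = E₂(1 + λh₁) → λ(E₁h₂ − E₂h₁) = E₂ → λ = E₂/(E₁h₂ − E₂h₁).
λ = 4.6/(5.6×6.1 − 4.6×4.8) = 4.6/12.08 = 0.3808 per s.

0.381 per s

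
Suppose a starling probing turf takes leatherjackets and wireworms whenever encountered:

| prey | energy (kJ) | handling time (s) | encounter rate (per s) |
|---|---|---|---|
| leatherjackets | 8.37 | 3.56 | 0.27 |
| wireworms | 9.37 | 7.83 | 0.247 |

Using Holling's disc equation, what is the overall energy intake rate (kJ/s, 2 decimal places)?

1.17 kJ/s

R = (0.27×8.37 + 0.247×9.37) / (1 + 0.27×3.56 + 0.247×7.83) = 4.574/3.895 = 1.174 kJ/s.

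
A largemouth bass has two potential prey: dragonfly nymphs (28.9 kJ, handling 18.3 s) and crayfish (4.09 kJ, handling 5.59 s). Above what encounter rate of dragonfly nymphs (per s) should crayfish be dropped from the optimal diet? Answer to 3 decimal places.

0.047 per s

At the threshold, the rate on dragonfly nymphs alone equals the profitability of crayfish: λ·28.9/(1 + λ·18.3) = 4.09/5.59 = 0.7317.
Rearranging, λ(28.9 − 0.7317×18.3) = 0.7317, so λ = 0.7317/15.51 = 0.04717 per s.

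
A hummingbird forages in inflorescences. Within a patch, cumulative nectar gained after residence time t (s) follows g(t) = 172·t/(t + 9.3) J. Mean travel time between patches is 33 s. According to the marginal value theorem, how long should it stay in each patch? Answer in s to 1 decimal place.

17.5 s

Optimal t* satisfies g'(t*) = g(t*)/(T + t*).
g'(t) = 172·9.3/(t + 9.3)². Setting 172·9.3/(t+9.3)² = 172t/[(t+9.3)(33+t)] gives 9.3(33+t) = t(t+9.3), so t² = 9.3×33 = 306.9.
t* = √306.9 = 17.52 s.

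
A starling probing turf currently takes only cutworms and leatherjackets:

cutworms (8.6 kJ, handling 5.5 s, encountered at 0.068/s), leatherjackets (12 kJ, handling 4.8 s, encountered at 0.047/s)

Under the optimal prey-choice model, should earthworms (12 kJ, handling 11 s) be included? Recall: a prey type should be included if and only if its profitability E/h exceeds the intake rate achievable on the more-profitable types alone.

Current rate: (0.068×8.6 + 0.047×12)/(1 + 0.068×5.5 + 0.047×4.8) = 0.7182 kJ/s.
Profitability of earthworms: 12/11 = 1.091 kJ/s.
Since 1.091 > R, including earthworms increases the long-run rate.

Yes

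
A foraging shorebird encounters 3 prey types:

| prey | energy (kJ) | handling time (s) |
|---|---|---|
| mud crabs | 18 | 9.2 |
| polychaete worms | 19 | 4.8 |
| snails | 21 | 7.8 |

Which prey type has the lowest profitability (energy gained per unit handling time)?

Profitability E/h (kJ/s): mud crabs = 18/9.2 = 1.96, polychaete worms = 19/4.8 = 3.96, snails = 21/7.8 = 2.69.
Ranked: polychaete worms > snails > mud crabs.

mud crabs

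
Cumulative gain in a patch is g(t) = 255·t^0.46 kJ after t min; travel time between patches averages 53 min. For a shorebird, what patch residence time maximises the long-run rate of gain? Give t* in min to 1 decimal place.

Optimal t* satisfies g'(t*) = g(t*)/(T + t*).
g'(t) = 0.46·255·t^-0.54. Setting 0.46·255·t^-0.54 = 255·t^0.46/(53+t) gives 0.46(53+t) = t, so 0.54·t = 0.46×53.
t* = 0.46×53/0.54 = 45.15 min.

45.1 min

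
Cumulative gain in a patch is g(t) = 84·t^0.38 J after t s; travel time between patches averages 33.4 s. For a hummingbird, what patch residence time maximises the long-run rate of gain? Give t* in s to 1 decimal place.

20.5 s

Optimal t* satisfies g'(t*) = g(t*)/(T + t*).
g'(t) = 0.38·84·t^-0.62. Setting 0.38·84·t^-0.62 = 84·t^0.38/(33.4+t) gives 0.38(33.4+t) = t, so 0.62·t = 0.38×33.4.
t* = 0.38×33.4/0.62 = 20.47 s.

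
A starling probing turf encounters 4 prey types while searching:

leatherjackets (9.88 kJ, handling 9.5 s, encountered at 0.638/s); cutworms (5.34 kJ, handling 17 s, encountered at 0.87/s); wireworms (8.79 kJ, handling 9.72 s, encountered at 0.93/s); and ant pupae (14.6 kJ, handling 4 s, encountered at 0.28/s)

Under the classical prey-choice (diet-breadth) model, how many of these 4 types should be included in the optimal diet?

E/h in descending order: ant pupae 3.65, leatherjackets 1.04, wireworms 0.904, cutworms 0.314 kJ/s. The optimal diet is the largest prefix of this list for which every included type satisfies E_i/h_i > R on the types above it.
Rate on top 1: 1.928. leatherjackets: 1.04 < 1.928 → exclude; stop.
Optimal diet: ant pupae — 1 of 4 types.

1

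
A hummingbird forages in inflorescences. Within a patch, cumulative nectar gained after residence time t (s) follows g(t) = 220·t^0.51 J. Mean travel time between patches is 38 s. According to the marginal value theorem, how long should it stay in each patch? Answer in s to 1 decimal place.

Optimal t* satisfies g'(t*) = g(t*)/(T + t*).
g'(t) = 0.51·220·t^-0.49. Setting 0.51·220·t^-0.49 = 220·t^0.51/(38+t) gives 0.51(38+t) = t, so 0.49·t = 0.51×38.
t* = 0.51×38/0.49 = 39.55 s.

39.6 s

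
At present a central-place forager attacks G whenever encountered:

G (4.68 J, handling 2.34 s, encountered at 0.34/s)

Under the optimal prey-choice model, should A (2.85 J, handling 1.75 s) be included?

On G alone, R = ΣλE/(1+Σλh) = 1.591/1.796 = 0.8862 J/s.
Profitability of A: 2.85/1.75 = 1.629 J/s.
Since 1.629 > R, including A increases the long-run rate.

Yes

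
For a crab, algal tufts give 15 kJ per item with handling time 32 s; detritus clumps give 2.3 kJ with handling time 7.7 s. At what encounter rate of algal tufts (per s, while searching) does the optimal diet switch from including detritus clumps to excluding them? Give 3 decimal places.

0.055 per s

At the threshold, the rate on algal tufts alone equals the profitability of detritus clumps: λ·15/(1 + λ·32) = 2.3/7.7 = 0.2987.
Rearranging, λ(15 − 0.2987×32) = 0.2987, so λ = 0.2987/5.442 = 0.05489 per s.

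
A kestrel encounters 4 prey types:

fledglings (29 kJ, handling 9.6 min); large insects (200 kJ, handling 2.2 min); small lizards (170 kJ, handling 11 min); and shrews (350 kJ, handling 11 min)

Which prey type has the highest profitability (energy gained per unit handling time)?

large insects

In descending order of E/h:
large insects: 200/2.2 = 90.9 kJ/min
shrews: 350/11 = 31.8 kJ/min
small lizards: 170/11 = 15.5 kJ/min
fledglings: 29/9.6 = 3.02 kJ/min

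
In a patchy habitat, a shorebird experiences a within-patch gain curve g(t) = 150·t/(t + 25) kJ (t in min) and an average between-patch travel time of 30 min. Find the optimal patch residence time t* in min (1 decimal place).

Optimal t* satisfies g'(t*) = g(t*)/(T + t*).
g'(t) = 150·25/(t + 25)². Setting 150·25/(t+25)² = 150t/[(t+25)(30+t)] gives 25(30+t) = t(t+25), so t² = 25×30 = 750.
t* = √750 = 27.39 min.

27.4 min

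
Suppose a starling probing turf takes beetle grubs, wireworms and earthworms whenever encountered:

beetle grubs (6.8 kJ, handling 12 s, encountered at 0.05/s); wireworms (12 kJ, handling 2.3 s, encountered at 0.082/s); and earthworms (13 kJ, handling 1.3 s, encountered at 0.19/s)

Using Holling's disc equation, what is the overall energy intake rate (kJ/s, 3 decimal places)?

1.864 kJ/s

R = Σλ_iE_i / (1 + Σλ_ih_i)
Numerator: 0.05×6.8 + 0.082×12 + 0.19×13 = 3.794
Denominator: 1 + 0.05×12 + 0.082×2.3 + 0.19×1.3 = 2.036
R = 3.794/2.036 = 1.864 kJ/s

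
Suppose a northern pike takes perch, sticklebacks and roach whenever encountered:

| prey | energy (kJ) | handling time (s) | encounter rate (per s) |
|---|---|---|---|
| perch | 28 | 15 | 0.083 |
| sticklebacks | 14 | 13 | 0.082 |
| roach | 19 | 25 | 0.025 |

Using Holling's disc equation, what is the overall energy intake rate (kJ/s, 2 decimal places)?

1.00 kJ/s

R = Σλ_iE_i / (1 + Σλ_ih_i)
Numerator: 0.083×28 + 0.082×14 + 0.025×19 = 3.947
Denominator: 1 + 0.083×15 + 0.082×13 + 0.025×25 = 3.936
R = 3.947/3.936 = 1.003 kJ/s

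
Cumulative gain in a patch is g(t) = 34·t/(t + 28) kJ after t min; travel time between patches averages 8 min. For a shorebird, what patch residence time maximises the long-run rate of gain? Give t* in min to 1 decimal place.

15.0 min

Optimal t* satisfies g'(t*) = g(t*)/(T + t*).
g'(t) = 34·28/(t + 28)². Setting 34·28/(t+28)² = 34t/[(t+28)(8+t)] gives 28(8+t) = t(t+28), so t² = 28×8 = 224.
t* = √224 = 14.97 min.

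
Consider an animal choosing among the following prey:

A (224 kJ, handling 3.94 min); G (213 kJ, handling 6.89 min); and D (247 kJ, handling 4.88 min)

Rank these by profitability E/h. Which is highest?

A

In descending order of E/h:
A: 224/3.94 = 56.9 kJ/min
D: 247/4.88 = 50.6 kJ/min
G: 213/6.89 = 30.9 kJ/min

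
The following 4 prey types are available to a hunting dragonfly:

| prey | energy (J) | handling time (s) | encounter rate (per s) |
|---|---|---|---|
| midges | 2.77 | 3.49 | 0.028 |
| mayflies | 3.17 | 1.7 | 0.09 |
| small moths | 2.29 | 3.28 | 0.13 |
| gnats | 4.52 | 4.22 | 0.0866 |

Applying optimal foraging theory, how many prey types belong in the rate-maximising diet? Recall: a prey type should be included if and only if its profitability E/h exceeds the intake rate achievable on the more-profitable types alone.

4

Profitabilities (E/h, J/s): mayflies 1.86, gnats 1.07, midges 0.794, small moths 0.698. Add prey in this order while the next type's profitability exceeds the intake rate on those already taken.
Rate on top 1: 0.2474. gnats: 1.07 > 0.2474 → include.
Rate on top 2: 0.4457. midges: 0.794 > 0.4457 → include.
Rate on top 3: 0.4667. small moths: 0.698 > 0.4667 → include.
Optimal diet: mayflies, gnats, midges, small moths — 4 of 4 types.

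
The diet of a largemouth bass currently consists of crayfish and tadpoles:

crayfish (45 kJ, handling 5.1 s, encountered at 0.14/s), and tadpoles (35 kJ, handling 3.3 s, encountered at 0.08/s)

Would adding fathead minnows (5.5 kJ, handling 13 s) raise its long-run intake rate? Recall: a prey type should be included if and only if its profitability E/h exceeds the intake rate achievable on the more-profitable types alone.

On crayfish and tadpoles alone, R = ΣλE/(1+Σλh) = 9.1/1.978 = 4.601 kJ/s.
fathead minnows: E/h = 5.5/13 = 0.4231 kJ/s.
Since 0.4231 < R, time spent handling fathead minnows is better spent searching.

No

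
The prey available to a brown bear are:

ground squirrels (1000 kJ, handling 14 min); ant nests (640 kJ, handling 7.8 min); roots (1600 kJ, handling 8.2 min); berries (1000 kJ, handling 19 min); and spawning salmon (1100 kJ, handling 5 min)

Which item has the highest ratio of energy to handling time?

spawning salmon

In descending order of E/h:
spawning salmon: 1100/5 = 220 kJ/min
roots: 1600/8.2 = 195 kJ/min
ant nests: 640/7.8 = 82.1 kJ/min
ground squirrels: 1000/14 = 71.4 kJ/min
berries: 1000/19 = 52.6 kJ/min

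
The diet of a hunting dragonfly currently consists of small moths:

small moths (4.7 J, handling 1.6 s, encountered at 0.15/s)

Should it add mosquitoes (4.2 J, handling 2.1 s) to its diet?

Intake rate on the current diet: R = (0.15×4.7) / (1 + 0.15×1.6) = 0.705/1.24 = 0.5685 J/s.
mosquitoes: E/h = 4.2/2.1 = 2 J/s.
Since 2 > R, including mosquitoes increases the long-run rate.

Yes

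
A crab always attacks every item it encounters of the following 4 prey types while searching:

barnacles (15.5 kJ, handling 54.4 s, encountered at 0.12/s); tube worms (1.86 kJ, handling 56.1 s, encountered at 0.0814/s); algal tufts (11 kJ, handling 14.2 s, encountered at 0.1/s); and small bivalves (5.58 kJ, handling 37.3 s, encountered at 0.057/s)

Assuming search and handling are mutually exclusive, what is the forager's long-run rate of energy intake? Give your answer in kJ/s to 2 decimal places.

Energy encountered per unit search time: 0.12×15.5 + 0.0814×1.86 + 0.1×11 + 0.057×5.58 = 3.429 kJ/s.
Handling time per unit search time: 0.12×54.4 + 0.0814×56.1 + 0.1×14.2 + 0.057×37.3 = 14.64.
Rate = 3.429/(1 + 14.64) = 0.2193 kJ/s.

0.22 kJ/s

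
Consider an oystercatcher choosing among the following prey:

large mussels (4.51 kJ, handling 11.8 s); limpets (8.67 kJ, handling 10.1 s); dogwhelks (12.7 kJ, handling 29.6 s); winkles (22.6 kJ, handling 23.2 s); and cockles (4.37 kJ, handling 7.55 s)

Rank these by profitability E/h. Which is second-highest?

Profitability E/h (kJ/s): large mussels = 4.51/11.8 = 0.382, limpets = 8.67/10.1 = 0.858, dogwhelks = 12.7/29.6 = 0.429, winkles = 22.6/23.2 = 0.974, cockles = 4.37/7.55 = 0.579.
Ranked: winkles > limpets > cockles > dogwhelks > large mussels.

limpets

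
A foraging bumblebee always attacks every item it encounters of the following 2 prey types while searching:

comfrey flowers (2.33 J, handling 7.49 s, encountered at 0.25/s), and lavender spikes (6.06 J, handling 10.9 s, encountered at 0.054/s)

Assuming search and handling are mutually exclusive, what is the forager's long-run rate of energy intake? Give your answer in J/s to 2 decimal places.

0.26 J/s

R = (0.25×2.33 + 0.054×6.06) / (1 + 0.25×7.49 + 0.054×10.9) = 0.9097/3.461 = 0.2628 J/s.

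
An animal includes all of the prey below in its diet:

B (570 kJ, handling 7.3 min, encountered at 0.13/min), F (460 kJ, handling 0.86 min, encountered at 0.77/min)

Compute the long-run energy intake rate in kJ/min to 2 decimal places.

R = Σλ_iE_i / (1 + Σλ_ih_i)
Numerator: 0.13×570 + 0.77×460 = 428.3
Denominator: 1 + 0.13×7.3 + 0.77×0.86 = 2.611
R = 428.3/2.611 = 164 kJ/min

164.02 kJ/min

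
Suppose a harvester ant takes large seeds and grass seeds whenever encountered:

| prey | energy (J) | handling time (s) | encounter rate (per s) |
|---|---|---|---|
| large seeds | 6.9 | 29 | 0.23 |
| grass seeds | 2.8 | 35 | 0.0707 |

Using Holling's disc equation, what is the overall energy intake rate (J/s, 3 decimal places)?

0.176 J/s

R = Σλ_iE_i / (1 + Σλ_ih_i)
Numerator: 0.23×6.9 + 0.0707×2.8 = 1.785
Denominator: 1 + 0.23×29 + 0.0707×35 = 10.14
R = 1.785/10.14 = 0.176 J/s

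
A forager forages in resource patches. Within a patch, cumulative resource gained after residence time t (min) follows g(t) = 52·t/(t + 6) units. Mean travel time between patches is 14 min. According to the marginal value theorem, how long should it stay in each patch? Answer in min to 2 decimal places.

By the marginal value theorem, leave when the instantaneous gain rate g'(t) equals the habitat-wide average g(t)/(T + t).
g'(t) = 52·6/(t + 6)². Setting 52·6/(t+6)² = 52t/[(t+6)(14+t)] gives 6(14+t) = t(t+6), so t² = 6×14 = 84.
t* = √84 = 9.165 min.

9.17 min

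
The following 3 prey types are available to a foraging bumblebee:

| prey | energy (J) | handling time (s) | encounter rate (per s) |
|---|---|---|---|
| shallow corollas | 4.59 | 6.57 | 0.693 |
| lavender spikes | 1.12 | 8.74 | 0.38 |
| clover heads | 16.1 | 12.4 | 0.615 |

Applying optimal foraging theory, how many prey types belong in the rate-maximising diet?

1

Profitabilities (E/h, J/s): clover heads 1.3, shallow corollas 0.699, lavender spikes 0.128. Add prey in this order while the next type's profitability exceeds the intake rate on those already taken.
Rate on top 1: 1.148. shallow corollas: 0.699 < 1.148 → exclude; stop.
Optimal diet: clover heads — 1 of 3 types.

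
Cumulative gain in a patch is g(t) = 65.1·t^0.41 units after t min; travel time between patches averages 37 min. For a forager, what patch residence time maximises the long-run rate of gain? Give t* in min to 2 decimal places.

By the marginal value theorem, leave when the instantaneous gain rate g'(t) equals the habitat-wide average g(t)/(T + t).
g'(t) = 0.41·65.1·t^-0.59. Setting 0.41·65.1·t^-0.59 = 65.1·t^0.41/(37+t) gives 0.41(37+t) = t, so 0.59·t = 0.41×37.
t* = 0.41×37/0.59 = 25.71 min.

25.71 min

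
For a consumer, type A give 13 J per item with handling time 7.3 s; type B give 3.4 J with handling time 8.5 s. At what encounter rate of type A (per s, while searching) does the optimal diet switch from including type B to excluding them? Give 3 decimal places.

The zero-one rule: include type B iff E₂/h₂ > λE₁/(1+λh₁). Equality gives the switch point.
λE₁h₂ = E₂ + λE₂h₁ ⇒ λ = E₂/(E₁h₂ − E₂h₁) = 3.4/(110.5 − 24.82) = 0.03968 per s.

0.040 per s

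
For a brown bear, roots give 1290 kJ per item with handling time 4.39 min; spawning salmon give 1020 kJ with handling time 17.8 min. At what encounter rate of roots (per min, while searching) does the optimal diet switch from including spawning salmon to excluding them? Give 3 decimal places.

The zero-one rule: include spawning salmon iff E₂/h₂ > λE₁/(1+λh₁). Equality gives the switch point.
λE₁h₂ = E₂ + λE₂h₁ ⇒ λ = E₂/(E₁h₂ − E₂h₁) = 1020/(2.296e+04 − 4478) = 0.05518 per min.

0.055 per min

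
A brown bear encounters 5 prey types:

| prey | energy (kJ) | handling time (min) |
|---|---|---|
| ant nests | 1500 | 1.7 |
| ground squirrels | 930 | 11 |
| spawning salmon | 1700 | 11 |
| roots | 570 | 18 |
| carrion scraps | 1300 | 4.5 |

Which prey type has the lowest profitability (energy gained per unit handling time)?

roots

In descending order of E/h:
ant nests: 1500/1.7 = 882 kJ/min
carrion scraps: 1300/4.5 = 289 kJ/min
spawning salmon: 1700/11 = 155 kJ/min
ground squirrels: 930/11 = 84.5 kJ/min
roots: 570/18 = 31.7 kJ/min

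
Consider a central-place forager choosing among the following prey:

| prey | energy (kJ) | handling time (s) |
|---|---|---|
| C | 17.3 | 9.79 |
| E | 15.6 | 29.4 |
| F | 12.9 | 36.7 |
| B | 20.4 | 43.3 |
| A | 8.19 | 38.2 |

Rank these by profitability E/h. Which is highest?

C

Profitability E/h (kJ/s): C = 17.3/9.79 = 1.77, E = 15.6/29.4 = 0.531, F = 12.9/36.7 = 0.351, B = 20.4/43.3 = 0.471, A = 8.19/38.2 = 0.214.
Ranked: C > E > B > F > A.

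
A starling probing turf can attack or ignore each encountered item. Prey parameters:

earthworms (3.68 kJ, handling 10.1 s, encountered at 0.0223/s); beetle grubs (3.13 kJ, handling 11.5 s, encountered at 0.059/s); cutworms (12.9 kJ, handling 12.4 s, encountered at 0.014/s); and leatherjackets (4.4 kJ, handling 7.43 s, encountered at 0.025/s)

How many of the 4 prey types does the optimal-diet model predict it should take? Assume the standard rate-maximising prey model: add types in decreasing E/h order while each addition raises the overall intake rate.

4

Rank by E/h (kJ/s): cutworms 1.04, leatherjackets 0.592, earthworms 0.364, beetle grubs 0.272. Include each in turn until the next type's E/h falls below the running intake rate.
Rate on top 1: 0.1539. leatherjackets: 0.592 > 0.1539 → include.
Rate on top 2: 0.2138. earthworms: 0.364 > 0.2138 → include.
Rate on top 3: 0.2352. beetle grubs: 0.272 > 0.2352 → include.
Optimal diet: cutworms, leatherjackets, earthworms, beetle grubs — 4 of 4 types.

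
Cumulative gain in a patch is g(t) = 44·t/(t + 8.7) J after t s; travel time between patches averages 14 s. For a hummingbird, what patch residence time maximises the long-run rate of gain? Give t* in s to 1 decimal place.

11.0 s

Maximise g(t)/(T+t): set derivative to zero → g'(t)(T+t) = g(t).
g'(t) = 44·8.7/(t + 8.7)². Setting 44·8.7/(t+8.7)² = 44t/[(t+8.7)(14+t)] gives 8.7(14+t) = t(t+8.7), so t² = 8.7×14 = 121.8.
t* = √121.8 = 11.04 s.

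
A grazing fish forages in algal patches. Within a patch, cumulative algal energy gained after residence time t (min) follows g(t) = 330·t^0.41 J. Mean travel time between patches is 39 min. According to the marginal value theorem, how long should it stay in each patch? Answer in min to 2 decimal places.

By the marginal value theorem, leave when the instantaneous gain rate g'(t) equals the habitat-wide average g(t)/(T + t).
g'(t) = 0.41·330·t^-0.59. Setting 0.41·330·t^-0.59 = 330·t^0.41/(39+t) gives 0.41(39+t) = t, so 0.59·t = 0.41×39.
t* = 0.41×39/0.59 = 27.1 min.

27.10 min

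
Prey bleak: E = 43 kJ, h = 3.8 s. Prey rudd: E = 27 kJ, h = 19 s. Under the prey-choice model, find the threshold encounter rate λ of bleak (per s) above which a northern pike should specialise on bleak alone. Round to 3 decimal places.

0.038 per s

The zero-one rule: include rudd iff E₂/h₂ > λE₁/(1+λh₁). Equality gives the switch point.
λE₁h₂ = E₂ + λE₂h₁ ⇒ λ = E₂/(E₁h₂ − E₂h₁) = 27/(817 − 102.6) = 0.03779 per s.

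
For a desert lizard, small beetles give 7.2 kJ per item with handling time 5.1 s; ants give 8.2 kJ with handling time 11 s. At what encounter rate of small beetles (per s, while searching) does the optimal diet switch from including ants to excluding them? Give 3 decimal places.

The zero-one rule: include ants iff E₂/h₂ > λE₁/(1+λh₁). Equality gives the switch point.
λE₁h₂ = E₂ + λE₂h₁ ⇒ λ = E₂/(E₁h₂ − E₂h₁) = 8.2/(79.2 − 41.82) = 0.2194 per s.

0.219 per s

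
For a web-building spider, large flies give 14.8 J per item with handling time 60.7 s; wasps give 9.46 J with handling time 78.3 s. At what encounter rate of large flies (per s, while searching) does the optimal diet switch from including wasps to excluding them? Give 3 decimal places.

The zero-one rule: include wasps iff E₂/h₂ > λE₁/(1+λh₁). Equality gives the switch point.
λE₁h₂ = E₂ + λE₂h₁ ⇒ λ = E₂/(E₁h₂ − E₂h₁) = 9.46/(1159 − 574.2) = 0.01618 per s.

0.016 per s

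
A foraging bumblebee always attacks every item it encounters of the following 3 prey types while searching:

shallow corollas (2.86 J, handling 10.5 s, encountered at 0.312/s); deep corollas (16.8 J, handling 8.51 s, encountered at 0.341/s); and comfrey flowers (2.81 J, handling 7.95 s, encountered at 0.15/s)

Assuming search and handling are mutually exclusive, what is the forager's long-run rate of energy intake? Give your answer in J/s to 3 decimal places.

0.841 J/s

R = (0.312×2.86 + 0.341×16.8 + 0.15×2.81) / (1 + 0.312×10.5 + 0.341×8.51 + 0.15×7.95) = 7.043/8.37 = 0.8414 J/s.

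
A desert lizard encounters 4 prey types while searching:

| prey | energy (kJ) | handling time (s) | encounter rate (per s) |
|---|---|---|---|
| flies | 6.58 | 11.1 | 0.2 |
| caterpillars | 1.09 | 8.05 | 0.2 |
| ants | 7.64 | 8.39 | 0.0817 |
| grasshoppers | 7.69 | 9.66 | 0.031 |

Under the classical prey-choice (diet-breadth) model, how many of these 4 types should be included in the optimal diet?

Rank by E/h (kJ/s): ants 0.911, grasshoppers 0.796, flies 0.593, caterpillars 0.135. Include each in turn until the next type's E/h falls below the running intake rate.
Rate on top 1: 0.3703. grasshoppers: 0.796 > 0.3703 → include.
Rate on top 2: 0.4346. flies: 0.593 > 0.4346 → include.
Rate on top 3: 0.5181. caterpillars: 0.135 < 0.5181 → exclude; stop.
Optimal diet: ants, grasshoppers, flies — 3 of 4 types.

3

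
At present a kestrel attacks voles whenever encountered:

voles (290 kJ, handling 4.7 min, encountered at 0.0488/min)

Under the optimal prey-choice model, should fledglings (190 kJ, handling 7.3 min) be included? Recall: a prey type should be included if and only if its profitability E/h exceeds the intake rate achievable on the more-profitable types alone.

Yes

Intake rate on the current diet: R = (0.0488×290) / (1 + 0.0488×4.7) = 14.15/1.229 = 11.51 kJ/min.
Profitability of fledglings: 190/7.3 = 26.03 kJ/min.
26.03 > 11.51, so adding fledglings raises the average — include it.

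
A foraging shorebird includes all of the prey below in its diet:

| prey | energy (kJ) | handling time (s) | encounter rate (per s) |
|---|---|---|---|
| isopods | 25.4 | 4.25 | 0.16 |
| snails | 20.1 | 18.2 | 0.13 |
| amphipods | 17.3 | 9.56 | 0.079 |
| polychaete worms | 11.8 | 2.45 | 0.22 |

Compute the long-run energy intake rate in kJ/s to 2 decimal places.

1.99 kJ/s

Energy encountered per unit search time: 0.16×25.4 + 0.13×20.1 + 0.079×17.3 + 0.22×11.8 = 10.64 kJ/s.
Handling time per unit search time: 0.16×4.25 + 0.13×18.2 + 0.079×9.56 + 0.22×2.45 = 4.34.
Rate = 10.64/(1 + 4.34) = 1.992 kJ/s.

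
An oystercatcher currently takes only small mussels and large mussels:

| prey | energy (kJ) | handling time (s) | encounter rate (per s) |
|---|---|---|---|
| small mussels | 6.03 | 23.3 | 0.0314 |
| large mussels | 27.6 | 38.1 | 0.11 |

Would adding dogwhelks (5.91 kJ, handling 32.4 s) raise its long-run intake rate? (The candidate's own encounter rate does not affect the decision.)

No

Intake rate on the current diet: R = (0.0314×6.03 + 0.11×27.6) / (1 + 0.0314×23.3 + 0.11×38.1) = 3.225/5.923 = 0.5446 kJ/s.
dogwhelks: E/h = 5.91/32.4 = 0.1824 kJ/s.
0.1824 < 0.5446, so adding dogwhelks would lower the average — exclude it.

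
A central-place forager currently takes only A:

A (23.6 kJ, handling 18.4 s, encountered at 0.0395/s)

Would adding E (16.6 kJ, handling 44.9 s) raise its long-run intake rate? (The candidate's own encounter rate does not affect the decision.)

No

On A alone, R = ΣλE/(1+Σλh) = 0.9322/1.727 = 0.5398 kJ/s.
Profitability of E: 16.6/44.9 = 0.3697 kJ/s.
Since 0.3697 < R, time spent handling E is better spent searching.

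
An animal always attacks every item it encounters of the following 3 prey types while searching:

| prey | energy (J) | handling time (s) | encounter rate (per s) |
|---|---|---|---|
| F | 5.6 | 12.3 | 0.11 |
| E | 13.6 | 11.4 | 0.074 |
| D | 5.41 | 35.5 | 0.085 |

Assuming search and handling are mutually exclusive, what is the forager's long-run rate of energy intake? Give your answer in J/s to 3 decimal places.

0.335 J/s

R = (0.11×5.6 + 0.074×13.6 + 0.085×5.41) / (1 + 0.11×12.3 + 0.074×11.4 + 0.085×35.5) = 2.082/6.214 = 0.3351 J/s.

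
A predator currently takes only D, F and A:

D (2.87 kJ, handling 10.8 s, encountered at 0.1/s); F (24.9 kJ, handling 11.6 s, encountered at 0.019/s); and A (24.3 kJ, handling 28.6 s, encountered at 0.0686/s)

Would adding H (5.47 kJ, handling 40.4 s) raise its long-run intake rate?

No

On D, F and A alone, R = ΣλE/(1+Σλh) = 2.427/4.262 = 0.5694 kJ/s.
H: E/h = 5.47/40.4 = 0.1354 kJ/s.
Since 0.1354 < R, time spent handling H is better spent searching.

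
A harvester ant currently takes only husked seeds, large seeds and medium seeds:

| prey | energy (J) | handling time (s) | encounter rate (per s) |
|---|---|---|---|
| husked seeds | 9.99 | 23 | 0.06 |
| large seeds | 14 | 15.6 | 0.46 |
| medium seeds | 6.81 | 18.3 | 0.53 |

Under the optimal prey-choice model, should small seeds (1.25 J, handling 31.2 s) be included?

No

Current rate: (0.06×9.99 + 0.46×14 + 0.53×6.81)/(1 + 0.06×23 + 0.46×15.6 + 0.53×18.3) = 0.553 J/s.
Profitability of small seeds: 1.25/31.2 = 0.04006 J/s.
0.04006 < 0.553, so adding small seeds would lower the average — exclude it.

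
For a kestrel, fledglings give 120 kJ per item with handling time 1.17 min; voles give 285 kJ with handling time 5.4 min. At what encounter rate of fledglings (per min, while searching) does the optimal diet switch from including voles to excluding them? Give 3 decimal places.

0.906 per min

Drop voles once their profitability E₂/h₂ falls below the rate achievable on fledglings alone: E₂/h₂ = λE₁/(1 + λh₁).
Solve for λ: λE₁h₂ = E₂(1 + λh₁) → λ(E₁h₂ − E₂h₁) = E₂ → λ = E₂/(E₁h₂ − E₂h₁).
λ = 285/(120×5.4 − 285×1.17) = 285/314.6 = 0.9061 per min.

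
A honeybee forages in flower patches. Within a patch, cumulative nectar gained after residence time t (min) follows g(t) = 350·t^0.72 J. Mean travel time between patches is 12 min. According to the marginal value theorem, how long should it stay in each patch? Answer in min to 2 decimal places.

Maximise g(t)/(T+t): set derivative to zero → g'(t)(T+t) = g(t).
g'(t) = 0.72·350·t^-0.28. Setting 0.72·350·t^-0.28 = 350·t^0.72/(12+t) gives 0.72(12+t) = t, so 0.28·t = 0.72×12.
t* = 0.72×12/0.28 = 30.86 min.

30.86 min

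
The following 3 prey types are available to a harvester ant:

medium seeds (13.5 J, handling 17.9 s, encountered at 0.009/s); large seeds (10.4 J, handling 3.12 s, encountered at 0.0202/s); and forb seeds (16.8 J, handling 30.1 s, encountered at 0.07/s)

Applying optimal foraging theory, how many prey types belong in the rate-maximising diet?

3

Profitabilities (E/h, J/s): large seeds 3.33, medium seeds 0.754, forb seeds 0.558. Add prey in this order while the next type's profitability exceeds the intake rate on those already taken.
Rate on top 1: 0.1976. medium seeds: 0.754 > 0.1976 → include.
Rate on top 2: 0.2709. forb seeds: 0.558 > 0.2709 → include.
Optimal diet: large seeds, medium seeds, forb seeds — 3 of 3 types.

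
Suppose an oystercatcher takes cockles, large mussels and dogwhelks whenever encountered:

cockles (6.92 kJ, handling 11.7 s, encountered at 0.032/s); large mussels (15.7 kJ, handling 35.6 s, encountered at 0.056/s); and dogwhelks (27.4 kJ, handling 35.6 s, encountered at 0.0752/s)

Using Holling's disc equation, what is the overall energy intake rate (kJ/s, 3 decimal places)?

0.523 kJ/s

R = (0.032×6.92 + 0.056×15.7 + 0.0752×27.4) / (1 + 0.032×11.7 + 0.056×35.6 + 0.0752×35.6) = 3.161/6.045 = 0.5229 kJ/s.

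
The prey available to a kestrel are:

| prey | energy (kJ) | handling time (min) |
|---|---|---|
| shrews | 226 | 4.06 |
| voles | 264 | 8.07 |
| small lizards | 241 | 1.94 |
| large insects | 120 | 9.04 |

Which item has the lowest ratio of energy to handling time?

In descending order of E/h:
small lizards: 241/1.94 = 124 kJ/min
shrews: 226/4.06 = 55.7 kJ/min
voles: 264/8.07 = 32.7 kJ/min
large insects: 120/9.04 = 13.3 kJ/min

large insects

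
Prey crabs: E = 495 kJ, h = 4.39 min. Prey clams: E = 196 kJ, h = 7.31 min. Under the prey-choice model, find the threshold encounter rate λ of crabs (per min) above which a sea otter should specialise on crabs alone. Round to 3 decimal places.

At the threshold, the rate on crabs alone equals the profitability of clams: λ·495/(1 + λ·4.39) = 196/7.31 = 26.81.
Rearranging, λ(495 − 26.81×4.39) = 26.81, so λ = 26.81/377.3 = 0.07107 per min.

0.071 per min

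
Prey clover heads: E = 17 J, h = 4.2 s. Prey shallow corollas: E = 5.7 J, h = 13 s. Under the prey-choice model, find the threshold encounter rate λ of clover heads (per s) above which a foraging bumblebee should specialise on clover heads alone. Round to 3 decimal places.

0.029 per s

At the threshold, the rate on clover heads alone equals the profitability of shallow corollas: λ·17/(1 + λ·4.2) = 5.7/13 = 0.4385.
Rearranging, λ(17 − 0.4385×4.2) = 0.4385, so λ = 0.4385/15.16 = 0.02893 per s.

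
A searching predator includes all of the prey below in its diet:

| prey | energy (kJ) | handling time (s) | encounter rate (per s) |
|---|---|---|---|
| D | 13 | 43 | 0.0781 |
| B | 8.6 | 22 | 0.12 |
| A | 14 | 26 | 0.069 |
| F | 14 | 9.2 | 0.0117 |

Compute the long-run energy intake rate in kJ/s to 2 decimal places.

R = Σλ_iE_i / (1 + Σλ_ih_i)
Numerator: 0.0781×13 + 0.12×8.6 + 0.069×14 + 0.0117×14 = 3.177
Denominator: 1 + 0.0781×43 + 0.12×22 + 0.069×26 + 0.0117×9.2 = 8.9
R = 3.177/8.9 = 0.357 kJ/s

0.36 kJ/s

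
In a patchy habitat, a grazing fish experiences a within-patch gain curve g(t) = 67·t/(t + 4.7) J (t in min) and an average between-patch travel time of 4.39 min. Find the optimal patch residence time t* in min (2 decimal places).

Optimal t* satisfies g'(t*) = g(t*)/(T + t*).
g'(t) = 67·4.7/(t + 4.7)². Setting 67·4.7/(t+4.7)² = 67t/[(t+4.7)(4.39+t)] gives 4.7(4.39+t) = t(t+4.7), so t² = 4.7×4.39 = 20.63.
t* = √20.63 = 4.542 min.

4.54 min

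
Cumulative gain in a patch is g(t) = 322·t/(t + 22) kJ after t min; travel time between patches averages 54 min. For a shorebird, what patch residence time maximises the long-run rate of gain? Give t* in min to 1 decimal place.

By the marginal value theorem, leave when the instantaneous gain rate g'(t) equals the habitat-wide average g(t)/(T + t).
g'(t) = 322·22/(t + 22)². Setting 322·22/(t+22)² = 322t/[(t+22)(54+t)] gives 22(54+t) = t(t+22), so t² = 22×54 = 1188.
t* = √1188 = 34.47 min.

34.5 min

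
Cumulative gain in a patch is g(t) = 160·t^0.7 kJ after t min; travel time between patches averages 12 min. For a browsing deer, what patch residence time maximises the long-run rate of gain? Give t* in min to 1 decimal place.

28.0 min

Maximise g(t)/(T+t): set derivative to zero → g'(t)(T+t) = g(t).
g'(t) = 0.7·160·t^-0.3. Setting 0.7·160·t^-0.3 = 160·t^0.7/(12+t) gives 0.7(12+t) = t, so 0.30·t = 0.7×12.
t* = 0.7×12/0.30 = 28 min.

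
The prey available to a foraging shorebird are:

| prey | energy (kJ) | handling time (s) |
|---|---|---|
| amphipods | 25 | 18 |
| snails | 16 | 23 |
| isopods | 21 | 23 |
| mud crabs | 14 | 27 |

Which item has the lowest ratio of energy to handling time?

mud crabs

Profitability E/h (kJ/s): amphipods = 25/18 = 1.39, snails = 16/23 = 0.696, isopods = 21/23 = 0.913, mud crabs = 14/27 = 0.519.
Ranked: amphipods > isopods > snails > mud crabs.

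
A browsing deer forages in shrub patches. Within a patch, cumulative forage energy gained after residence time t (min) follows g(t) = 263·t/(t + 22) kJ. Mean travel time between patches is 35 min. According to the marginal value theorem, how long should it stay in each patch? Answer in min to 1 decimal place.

27.7 min

Maximise g(t)/(T+t): set derivative to zero → g'(t)(T+t) = g(t).
g'(t) = 263·22/(t + 22)². Setting 263·22/(t+22)² = 263t/[(t+22)(35+t)] gives 22(35+t) = t(t+22), so t² = 22×35 = 770.
t* = √770 = 27.75 min.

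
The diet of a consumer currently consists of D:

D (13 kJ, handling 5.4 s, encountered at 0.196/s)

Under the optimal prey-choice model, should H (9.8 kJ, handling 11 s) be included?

No

Current rate: (0.196×13)/(1 + 0.196×5.4) = 1.238 kJ/s.
H: E/h = 9.8/11 = 0.8909 kJ/s.
0.8909 < 1.238, so adding H would lower the average — exclude it.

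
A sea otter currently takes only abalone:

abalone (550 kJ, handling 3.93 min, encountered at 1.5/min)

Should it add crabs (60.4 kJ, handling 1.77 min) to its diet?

Intake rate on the current diet: R = (1.5×550) / (1 + 1.5×3.93) = 825/6.895 = 119.7 kJ/min.
Profitability of crabs: 60.4/1.77 = 34.12 kJ/min.
Since 34.12 < R, time spent handling crabs is better spent searching.

No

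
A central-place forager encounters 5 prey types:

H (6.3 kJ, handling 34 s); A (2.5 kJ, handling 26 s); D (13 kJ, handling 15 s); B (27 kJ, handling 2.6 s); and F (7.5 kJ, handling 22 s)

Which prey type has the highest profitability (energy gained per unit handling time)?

B

Profitability E/h (kJ/s): H = 6.3/34 = 0.185, A = 2.5/26 = 0.0962, D = 13/15 = 0.867, B = 27/2.6 = 10.4, F = 7.5/22 = 0.341.
Ranked: B > D > F > H > A.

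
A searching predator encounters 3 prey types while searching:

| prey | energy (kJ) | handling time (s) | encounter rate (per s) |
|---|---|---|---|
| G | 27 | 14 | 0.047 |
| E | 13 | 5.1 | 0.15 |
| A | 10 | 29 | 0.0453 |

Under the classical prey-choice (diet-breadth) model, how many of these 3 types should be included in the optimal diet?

2

Profitabilities (E/h, kJ/s): E 2.55, G 1.93, A 0.345. Add prey in this order while the next type's profitability exceeds the intake rate on those already taken.
Rate on top 1: 1.105. G: 1.93 > 1.105 → include.
Rate on top 2: 1.329. A: 0.345 < 1.329 → exclude; stop.
Optimal diet: E, G — 2 of 3 types.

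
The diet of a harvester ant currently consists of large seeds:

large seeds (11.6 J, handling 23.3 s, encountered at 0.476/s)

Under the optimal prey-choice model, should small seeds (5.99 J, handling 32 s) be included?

Current rate: (0.476×11.6)/(1 + 0.476×23.3) = 0.4567 J/s.
small seeds: E/h = 5.99/32 = 0.1872 J/s.
Since 0.1872 < R, time spent handling small seeds is better spent searching.

No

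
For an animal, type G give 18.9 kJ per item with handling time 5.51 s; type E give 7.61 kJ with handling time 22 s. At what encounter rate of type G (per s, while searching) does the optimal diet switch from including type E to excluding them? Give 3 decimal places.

0.020 per s

The zero-one rule: include type E iff E₂/h₂ > λE₁/(1+λh₁). Equality gives the switch point.
λE₁h₂ = E₂ + λE₂h₁ ⇒ λ = E₂/(E₁h₂ − E₂h₁) = 7.61/(415.8 − 41.93) = 0.02035 per s.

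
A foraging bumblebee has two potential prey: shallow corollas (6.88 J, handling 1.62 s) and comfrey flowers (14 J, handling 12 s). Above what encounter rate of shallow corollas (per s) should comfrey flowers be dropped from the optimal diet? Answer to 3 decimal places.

0.234 per s

At the threshold, the rate on shallow corollas alone equals the profitability of comfrey flowers: λ·6.88/(1 + λ·1.62) = 14/12 = 1.167.
Rearranging, λ(6.88 − 1.167×1.62) = 1.167, so λ = 1.167/4.99 = 0.2338 per s.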